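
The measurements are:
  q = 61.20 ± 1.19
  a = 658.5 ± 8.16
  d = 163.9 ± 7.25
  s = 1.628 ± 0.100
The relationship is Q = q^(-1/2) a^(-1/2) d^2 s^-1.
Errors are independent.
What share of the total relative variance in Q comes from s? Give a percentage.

(δQ/Q)² = (−½·δq/q)² + (−½·δa/a)² + (2·δd/d)² + (-1·δs/s)²
  q term: (-0.5×0.0194)² = 9.45e-05
  a term: (-0.5×0.0124)² = 3.84e-05
  d term: (2×0.0442)² = 0.00783
  s term: (-1×0.0614)² = 0.00377
Total = 0.0117. Share from s = 0.00377/0.0117 = 0.322.

32.2%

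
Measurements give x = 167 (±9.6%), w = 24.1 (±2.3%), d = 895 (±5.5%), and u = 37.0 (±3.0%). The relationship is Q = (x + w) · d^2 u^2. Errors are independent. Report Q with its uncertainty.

Let h = x + w = 191. δh = √(δx² + δw²) = √(257 + 0.307) = 16.0, so δh/h = 0.0839.
Q is then a monomial in h, d, u:
δQ/Q = √((δh/h)² + (2·δd/d)² + (2·δu/u)²) = √(0.00705 + 0.0121 + 0.00360) = 0.151
Q = 2.1e+11, so δQ = 0.151 × 2.1e+11 = 3.16e+10.

(2.10 ± 0.316) × 10^11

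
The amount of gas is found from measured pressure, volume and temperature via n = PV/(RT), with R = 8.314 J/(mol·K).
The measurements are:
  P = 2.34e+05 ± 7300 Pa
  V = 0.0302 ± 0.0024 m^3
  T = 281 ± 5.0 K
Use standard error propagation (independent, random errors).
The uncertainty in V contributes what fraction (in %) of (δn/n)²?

83.0%

(δn/n)² = (1·δP/P)² + (1·δV/V)² + (-1·δT/T)²
  P term: (1×0.0312)² = 0.000973
  V term: (1×0.0795)² = 0.00632
  T term: (-1×0.0178)² = 0.000317
Total = 0.00761. Share from V = 0.00632/0.00761 = 0.830.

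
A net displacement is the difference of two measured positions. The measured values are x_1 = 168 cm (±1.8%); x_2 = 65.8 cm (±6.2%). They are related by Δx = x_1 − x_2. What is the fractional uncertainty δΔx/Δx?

Sums and differences: (δΔx)² = Σ (cᵢ δxᵢ)².
  (δx_1)² = 9.14;  (δx_2)² = 16.6
δΔx = √(25.8) = 5.08 cm
Δx = 102 cm, so δΔx/Δx = 5.08/102 = 0.0497.

0.0497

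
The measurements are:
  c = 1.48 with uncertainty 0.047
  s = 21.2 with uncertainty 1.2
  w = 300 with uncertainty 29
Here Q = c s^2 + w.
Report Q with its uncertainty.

Let p = c·s^2 = 665. δp/p = √((1·δc/c)² + (2·δs/s)²) = √(0.00101 + 0.0128) = 0.118, so δp = 78.2.
Q = p + w: δQ = √(δp² + δw²) = √(6120 + 841) = 83.4
Q = 965.

965 ± 83.4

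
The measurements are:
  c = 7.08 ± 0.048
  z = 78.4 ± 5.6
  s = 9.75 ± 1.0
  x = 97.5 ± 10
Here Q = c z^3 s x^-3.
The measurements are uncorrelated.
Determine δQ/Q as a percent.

38.9%

Each factor contributes (exponent × relative error)² to (δQ/Q)²:
  (1·δc/c)² = (1×0.00678)² = 4.6e-05;  (3·δz/z)² = (3×0.0714)² = 0.0459;  (1·δs/s)² = (1×0.103)² = 0.0105;  (-3·δx/x)² = (-3×0.103)² = 0.0947
δQ/Q = √(0.151) = 0.389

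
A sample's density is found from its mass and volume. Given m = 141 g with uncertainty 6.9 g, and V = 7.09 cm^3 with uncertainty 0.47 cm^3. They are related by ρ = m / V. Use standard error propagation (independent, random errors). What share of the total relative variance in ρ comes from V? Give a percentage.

(δρ/ρ)² = (1·δm/m)² + (-1·δV/V)²
  m term: (1×0.0489)² = 0.00239
  V term: (-1×0.0663)² = 0.00439
Total = 0.00679. Share from V = 0.00439/0.00679 = 0.647.

64.7%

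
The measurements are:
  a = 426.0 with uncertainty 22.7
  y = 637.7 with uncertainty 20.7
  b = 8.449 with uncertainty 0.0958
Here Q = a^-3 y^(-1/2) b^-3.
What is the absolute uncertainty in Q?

1.39e-13

For a monomial Q ∝ a^-3, y^(-1/2), b^-3, fractional errors add in quadrature:
  (-3·δa/a)² = (-3×0.0533)² = 0.0256;  (−½·δy/y)² = (-0.5×0.0325)² = 0.000263;  (-3·δb/b)² = (-3×0.0113)² = 0.00116
δQ/Q = √(0.0270) = 0.164
Q = 8.493e-13, so δQ = 0.164 × 8.493e-13 = 1.39e-13.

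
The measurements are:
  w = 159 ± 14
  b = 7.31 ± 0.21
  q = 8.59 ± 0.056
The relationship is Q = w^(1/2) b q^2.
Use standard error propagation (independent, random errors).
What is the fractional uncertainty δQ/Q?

0.0542

Since Q is a product/quotient, work with relative uncertainties:
  (½·δw/w)² = (0.5×0.0881)² = 0.00194;  (1·δb/b)² = (1×0.0287)² = 0.000825;  (2·δq/q)² = (2×0.00652)² = 0.000170
δQ/Q = √(0.00293) = 0.0542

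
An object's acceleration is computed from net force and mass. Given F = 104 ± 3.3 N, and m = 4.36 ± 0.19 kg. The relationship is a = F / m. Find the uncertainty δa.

1.29 m/s^2

Products/powers → add relative errors in quadrature, weighted by exponent:
  (1·δF/F)² = (1×0.0317)² = 0.00101;  (-1·δm/m)² = (-1×0.0436)² = 0.00190
δa/a = √(0.00291) = 0.0539
a = 23.9 m/s^2, so δa = 0.0539 × 23.9 = 1.29 m/s^2.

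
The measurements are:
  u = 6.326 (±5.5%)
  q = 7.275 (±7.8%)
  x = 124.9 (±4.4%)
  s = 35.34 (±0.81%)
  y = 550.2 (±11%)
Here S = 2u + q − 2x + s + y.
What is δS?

S is a linear combination, so absolute uncertainties add in quadrature:
  (2·δu)² = 0.484;  (δq)² = 0.322;  (2·δx)² = 121;  (δs)² = 0.0819;  (δy)² = 3660
δS = √(3780) = 61.5

61.5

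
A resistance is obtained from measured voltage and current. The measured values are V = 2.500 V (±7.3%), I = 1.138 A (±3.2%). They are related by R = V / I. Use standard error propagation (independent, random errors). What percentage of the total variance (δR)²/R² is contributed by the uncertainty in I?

(δR/R)² = (1·δV/V)² + (-1·δI/I)²
  V term: (1×0.0730)² = 0.00533
  I term: (-1×0.0320)² = 0.00102
Total = 0.00635. Share from I = 0.00102/0.00635 = 0.161.

16.1%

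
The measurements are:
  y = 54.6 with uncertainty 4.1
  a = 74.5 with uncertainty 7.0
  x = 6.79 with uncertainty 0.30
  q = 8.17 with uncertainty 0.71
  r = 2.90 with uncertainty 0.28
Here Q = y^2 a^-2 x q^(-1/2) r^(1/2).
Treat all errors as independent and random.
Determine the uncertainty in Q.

0.550

Relative error in a monomial: (δQ/Q)² = Σ (nᵢ · δxᵢ/xᵢ)².
  (2·δy/y)² = (2×0.0751)² = 0.0226;  (-2·δa/a)² = (-2×0.0940)² = 0.0353;  (1·δx/x)² = (1×0.0442)² = 0.00195;  (−½·δq/q)² = (-0.5×0.0869)² = 0.00189;  (½·δr/r)² = (0.5×0.0966)² = 0.00233
δQ/Q = √(0.0640) = 0.253
Q = 2.17, so δQ = 0.253 × 2.17 = 0.550.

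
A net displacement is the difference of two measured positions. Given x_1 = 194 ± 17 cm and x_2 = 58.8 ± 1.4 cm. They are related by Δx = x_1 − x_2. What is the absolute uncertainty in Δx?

Δx is a linear combination, so absolute uncertainties add in quadrature:
  (δx_1)² = 289;  (δx_2)² = 1.96
δΔx = √(291) = 17.1 cm

17.1 cm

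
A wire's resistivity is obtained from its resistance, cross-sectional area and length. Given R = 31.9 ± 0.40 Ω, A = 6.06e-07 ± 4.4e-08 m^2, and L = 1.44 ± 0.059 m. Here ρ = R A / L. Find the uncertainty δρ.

For a monomial ρ ∝ R, A, L^-1, fractional errors add in quadrature:
  (1·δR/R)² = (1×0.0125)² = 0.000157;  (1·δA/A)² = (1×0.0726)² = 0.00527;  (-1·δL/L)² = (-1×0.0410)² = 0.00168
δρ/ρ = √(0.00711) = 0.0843
ρ = 1.34e-05 Ω·m, so δρ = 0.0843 × 1.34e-05 = 1.13e-06 Ω·m.

1.13e-06 Ω·m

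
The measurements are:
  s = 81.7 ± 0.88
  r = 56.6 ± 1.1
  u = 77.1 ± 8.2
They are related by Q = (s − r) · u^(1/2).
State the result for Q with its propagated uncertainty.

Let w = s − r = 25.1. δw = √(δs² + δr²) = √(0.774 + 1.21) = 1.41, so δw/w = 0.0561.
Q is then a monomial in w, u:
δQ/Q = √((δw/w)² + (½·δu/u)²) = √(0.00315 + 0.00283) = 0.0773
Q = 220, so δQ = 0.0773 × 220 = 17.0.

220 ± 17.0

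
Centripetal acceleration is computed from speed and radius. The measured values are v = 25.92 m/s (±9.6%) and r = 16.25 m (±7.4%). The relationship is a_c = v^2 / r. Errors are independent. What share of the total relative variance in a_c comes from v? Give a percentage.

(δa_c/a_c)² = (2·δv/v)² + (-1·δr/r)²
  v term: (2×0.0960)² = 0.0369
  r term: (-1×0.0740)² = 0.00548
Total = 0.0423. Share from v = 0.0369/0.0423 = 0.871.

87.1%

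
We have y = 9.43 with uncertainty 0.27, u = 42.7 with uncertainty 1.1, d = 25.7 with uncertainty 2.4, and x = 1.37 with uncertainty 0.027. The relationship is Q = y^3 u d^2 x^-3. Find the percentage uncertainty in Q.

21.5%

Since Q is a product/quotient, work with relative uncertainties:
  (3·δy/y)² = (3×0.0286)² = 0.00738;  (1·δu/u)² = (1×0.0258)² = 0.000664;  (2·δd/d)² = (2×0.0934)² = 0.0349;  (-3·δx/x)² = (-3×0.0197)² = 0.00350
δQ/Q = √(0.0464) = 0.215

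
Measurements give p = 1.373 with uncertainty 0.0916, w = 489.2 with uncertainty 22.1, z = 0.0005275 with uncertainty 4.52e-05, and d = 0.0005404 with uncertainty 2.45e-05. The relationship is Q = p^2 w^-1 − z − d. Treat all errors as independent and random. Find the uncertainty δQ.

Let h = p^2·w^-1 = 0.003853. δh/h = √((2·δp/p)² + (-1·δw/w)²) = √(0.0178 + 0.00204) = 0.141, so δh = 0.000543.
Q = h − z − d: δQ = √(δh² + δz² + δd²) = √(2.95e-07 + 2.04e-09 + 6e-10) = 0.000545

0.000545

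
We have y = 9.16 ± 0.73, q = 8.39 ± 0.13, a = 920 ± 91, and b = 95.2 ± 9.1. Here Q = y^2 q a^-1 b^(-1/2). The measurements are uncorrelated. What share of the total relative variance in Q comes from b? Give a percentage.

6.06%

(δQ/Q)² = (2·δy/y)² + (1·δq/q)² + (-1·δa/a)² + (−½·δb/b)²
  y term: (2×0.0797)² = 0.0254
  q term: (1×0.0155)² = 0.000240
  a term: (-1×0.0989)² = 0.00978
  b term: (-0.5×0.0956)² = 0.00228
Total = 0.0377. Share from b = 0.00228/0.0377 = 0.0606.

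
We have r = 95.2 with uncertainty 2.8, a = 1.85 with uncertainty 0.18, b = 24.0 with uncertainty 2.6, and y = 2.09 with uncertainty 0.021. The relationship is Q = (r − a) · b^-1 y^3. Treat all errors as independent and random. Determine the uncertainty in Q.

4.13

Let u = r − a = 93.4. δu = √(δr² + δa²) = √(7.84 + 0.0324) = 2.81, so δu/u = 0.0301.
Q is then a monomial in u, b, y:
δQ/Q = √((δu/u)² + (-1·δb/b)² + (3·δy/y)²) = √(0.000903 + 0.0117 + 0.000909) = 0.116
Q = 35.5, so δQ = 0.116 × 35.5 = 4.13.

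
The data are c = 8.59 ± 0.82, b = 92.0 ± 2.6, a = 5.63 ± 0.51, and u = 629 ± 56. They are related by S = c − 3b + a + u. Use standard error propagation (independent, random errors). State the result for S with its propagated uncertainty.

S is a linear combination, so absolute uncertainties add in quadrature:
  (δc)² = 0.672;  (3·δb)² = 60.8;  (δa)² = 0.260;  (δu)² = 3140
δS = √(3200) = 56.5
S = 367.

367 ± 56.5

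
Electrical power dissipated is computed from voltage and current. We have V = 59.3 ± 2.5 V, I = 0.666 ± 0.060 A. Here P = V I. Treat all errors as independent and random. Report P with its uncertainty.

For a monomial P ∝ V, I, fractional errors add in quadrature:
  (1·δV/V)² = (1×0.0422)² = 0.00178;  (1·δI/I)² = (1×0.0901)² = 0.00812
δP/P = √(0.00989) = 0.0995
P = 39.5 W, so δP = 0.0995 × 39.5 = 3.93 W.

39.5 ± 3.93 W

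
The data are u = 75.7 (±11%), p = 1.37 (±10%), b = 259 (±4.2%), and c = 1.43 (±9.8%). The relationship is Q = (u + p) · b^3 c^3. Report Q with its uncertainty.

Let w = u + p = 77.1. δw = √(δu² + δp²) = √(69.3 + 0.0188) = 8.33, so δw/w = 0.108.
Q is then a monomial in w, b, c:
δQ/Q = √((δw/w)² + (3·δb/b)² + (3·δc/c)²) = √(0.0117 + 0.0159 + 0.0864) = 0.338
Q = 3.92e+09, so δQ = 0.338 × 3.92e+09 = 1.32e+09.

(3.92 ± 1.32) × 10^9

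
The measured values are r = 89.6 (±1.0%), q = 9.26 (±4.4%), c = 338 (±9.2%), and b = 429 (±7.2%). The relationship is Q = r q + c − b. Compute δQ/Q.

Let p = r·q = 830. δp/p = √((1·δr/r)² + (1·δq/q)²) = √(0.000100 + 0.00194) = 0.0451, so δp = 37.4.
Q = p + c − b: δQ = √(δp² + δc² + δb²) = √(1400 + 967 + 954) = 57.6
Q = 739, so δQ/Q = 57.6/739 = 0.0780.

0.0780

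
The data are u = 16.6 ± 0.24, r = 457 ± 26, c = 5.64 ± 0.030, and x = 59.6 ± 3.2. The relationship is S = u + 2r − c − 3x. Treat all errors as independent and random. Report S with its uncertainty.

746 ± 52.9

S is a linear combination, so absolute uncertainties add in quadrature:
  (δu)² = 0.0576;  (2·δr)² = 2700;  (δc)² = 0.000900;  (3·δx)² = 92.2
δS = √(2800) = 52.9
S = 746.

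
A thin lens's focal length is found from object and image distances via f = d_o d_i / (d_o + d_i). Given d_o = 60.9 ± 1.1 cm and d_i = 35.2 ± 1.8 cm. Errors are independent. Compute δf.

∂f/∂d_o = (d_i/(d_o+d_i))² = 0.134;  ∂f/∂d_i = (d_o/(d_o+d_i))² = 0.402
δf = √((∂f/∂d_o · δd_o)² + (∂f/∂d_i · δd_i)²) = √(0.0218 + 0.523) = 0.738 cm

0.738 cm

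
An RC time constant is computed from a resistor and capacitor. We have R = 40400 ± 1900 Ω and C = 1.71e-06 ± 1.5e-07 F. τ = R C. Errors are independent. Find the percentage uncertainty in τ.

9.95%

Since τ is a product/quotient, work with relative uncertainties:
  (1·δR/R)² = (1×0.0470)² = 0.00221;  (1·δC/C)² = (1×0.0877)² = 0.00769
δτ/τ = √(0.00991) = 0.0995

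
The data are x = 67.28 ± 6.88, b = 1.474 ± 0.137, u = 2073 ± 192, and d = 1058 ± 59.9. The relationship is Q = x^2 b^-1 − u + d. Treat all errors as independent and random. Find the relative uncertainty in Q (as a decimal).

Let p = x^2·b^-1 = 3071. δp/p = √((2·δx/x)² + (-1·δb/b)²) = √(0.0418 + 0.00864) = 0.225, so δp = 690.
Q = p − u + d: δQ = √(δp² + δu² + δd²) = √(4.76e+05 + 36900 + 3590) = 719
Q = 2056, so δQ/Q = 719/2056 = 0.350.

0.350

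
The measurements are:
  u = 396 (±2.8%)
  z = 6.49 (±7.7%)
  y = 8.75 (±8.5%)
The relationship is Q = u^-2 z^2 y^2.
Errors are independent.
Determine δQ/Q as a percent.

For a monomial Q ∝ u^-2, z^2, y^2, fractional errors add in quadrature:
  (-2·δu/u)² = (-2×0.0280)² = 0.00314;  (2·δz/z)² = (2×0.0770)² = 0.0237;  (2·δy/y)² = (2×0.0850)² = 0.0289
δQ/Q = √(0.0558) = 0.236

23.6%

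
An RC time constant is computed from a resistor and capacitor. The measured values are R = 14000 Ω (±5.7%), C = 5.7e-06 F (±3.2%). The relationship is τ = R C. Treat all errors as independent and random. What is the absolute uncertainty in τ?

0.00522 s

Each factor contributes (exponent × relative error)² to (δτ/τ)²:
  (1·δR/R)² = (1×0.0570)² = 0.00325;  (1·δC/C)² = (1×0.0320)² = 0.00102
δτ/τ = √(0.00427) = 0.0654
τ = 0.0798 s, so δτ = 0.0654 × 0.0798 = 0.00522 s.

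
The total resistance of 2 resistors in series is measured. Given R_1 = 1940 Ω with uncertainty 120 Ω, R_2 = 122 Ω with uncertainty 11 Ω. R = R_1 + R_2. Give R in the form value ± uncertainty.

2060 ± 121 Ω

Sums and differences: (δR)² = Σ (cᵢ δxᵢ)².
  (δR_1)² = 14400;  (δR_2)² = 121
δR = √(14500) = 121 Ω
R = 2060 Ω.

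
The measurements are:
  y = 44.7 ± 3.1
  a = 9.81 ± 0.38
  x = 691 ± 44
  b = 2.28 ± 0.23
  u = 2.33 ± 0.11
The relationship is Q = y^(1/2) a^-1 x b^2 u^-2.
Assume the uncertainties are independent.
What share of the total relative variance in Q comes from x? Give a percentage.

(δQ/Q)² = (½·δy/y)² + (-1·δa/a)² + (1·δx/x)² + (2·δb/b)² + (-2·δu/u)²
  y term: (0.5×0.0694)² = 0.00120
  a term: (-1×0.0387)² = 0.00150
  x term: (1×0.0637)² = 0.00405
  b term: (2×0.101)² = 0.0407
  u term: (-2×0.0472)² = 0.00892
Total = 0.0564. Share from x = 0.00405/0.0564 = 0.0719.

7.19%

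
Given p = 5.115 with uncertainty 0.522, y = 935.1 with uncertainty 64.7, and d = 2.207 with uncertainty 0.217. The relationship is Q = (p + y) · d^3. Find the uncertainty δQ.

3060

Let u = p + y = 940.2. δu = √(δp² + δy²) = √(0.272 + 4190) = 64.7, so δu/u = 0.0688.
Q is then a monomial in u, d:
δQ/Q = √((δu/u)² + (3·δd/d)²) = √(0.00474 + 0.0870) = 0.303
Q = 10110, so δQ = 0.303 × 10110 = 3060.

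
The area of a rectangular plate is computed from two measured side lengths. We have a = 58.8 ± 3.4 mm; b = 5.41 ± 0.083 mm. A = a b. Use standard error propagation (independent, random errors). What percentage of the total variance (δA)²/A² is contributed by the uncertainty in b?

(δA/A)² = (1·δa/a)² + (1·δb/b)²
  a term: (1×0.0578)² = 0.00334
  b term: (1×0.0153)² = 0.000235
Total = 0.00358. Share from b = 0.000235/0.00358 = 0.0658.

6.58%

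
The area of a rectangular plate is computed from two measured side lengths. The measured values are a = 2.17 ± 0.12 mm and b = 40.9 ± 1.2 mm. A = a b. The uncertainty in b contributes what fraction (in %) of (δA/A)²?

22.0%

(δA/A)² = (1·δa/a)² + (1·δb/b)²
  a term: (1×0.0553)² = 0.00306
  b term: (1×0.0293)² = 0.000861
Total = 0.00392. Share from b = 0.000861/0.00392 = 0.220.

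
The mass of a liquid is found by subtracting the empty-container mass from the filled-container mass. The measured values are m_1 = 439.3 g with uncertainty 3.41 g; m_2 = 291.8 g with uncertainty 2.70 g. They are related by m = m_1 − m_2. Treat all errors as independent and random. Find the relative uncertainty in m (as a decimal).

For a sum/difference, combine absolute errors in quadrature:
  (δm_1)² = 11.6;  (δm_2)² = 7.29
δm = √(18.9) = 4.35 g
m = 147.5 g, so δm/m = 4.35/147.5 = 0.0295.

0.0295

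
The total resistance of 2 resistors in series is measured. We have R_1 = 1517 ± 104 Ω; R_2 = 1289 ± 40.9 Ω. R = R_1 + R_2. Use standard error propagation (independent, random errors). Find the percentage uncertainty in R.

Sums and differences: (δR)² = Σ (cᵢ δxᵢ)².
  (δR_1)² = 10800;  (δR_2)² = 1670
δR = √(12500) = 112 Ω
R = 2806 Ω, so δR/R = 112/2806 = 0.0398.

3.98%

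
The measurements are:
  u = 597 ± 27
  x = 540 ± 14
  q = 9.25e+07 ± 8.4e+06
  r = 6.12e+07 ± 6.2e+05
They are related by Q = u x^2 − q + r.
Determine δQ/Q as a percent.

Let p = u·x^2 = 1.74e+08. δp/p = √((1·δu/u)² + (2·δx/x)²) = √(0.00205 + 0.00269) = 0.0688, so δp = 1.2e+07.
Q = p − q + r: δQ = √(δp² + δq² + δr²) = √(1.43e+14 + 7.06e+13 + 3.84e+11) = 1.46e+07
Q = 1.43e+08, so δQ/Q = 1.46e+07/1.43e+08 = 0.103.

10.3%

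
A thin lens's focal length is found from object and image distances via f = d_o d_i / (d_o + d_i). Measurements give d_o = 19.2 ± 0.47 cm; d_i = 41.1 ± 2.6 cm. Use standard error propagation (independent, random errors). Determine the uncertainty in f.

∂f/∂d_o = (d_i/(d_o+d_i))² = 0.465;  ∂f/∂d_i = (d_o/(d_o+d_i))² = 0.101
δf = √((∂f/∂d_o · δd_o)² + (∂f/∂d_i · δd_i)²) = √(0.0477 + 0.0695) = 0.342 cm

0.342 cm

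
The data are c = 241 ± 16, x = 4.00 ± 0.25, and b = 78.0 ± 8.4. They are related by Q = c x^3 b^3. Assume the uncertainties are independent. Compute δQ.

2.78e+09

Since Q is a product/quotient, work with relative uncertainties:
  (1·δc/c)² = (1×0.0664)² = 0.00441;  (3·δx/x)² = (3×0.0625)² = 0.0352;  (3·δb/b)² = (3×0.108)² = 0.104
δQ/Q = √(0.144) = 0.379
Q = 7.32e+09, so δQ = 0.379 × 7.32e+09 = 2.78e+09.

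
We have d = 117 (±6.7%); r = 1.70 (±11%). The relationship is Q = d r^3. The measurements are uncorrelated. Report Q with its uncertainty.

Relative error in a monomial: (δQ/Q)² = Σ (nᵢ · δxᵢ/xᵢ)².
  (1·δd/d)² = (1×0.0670)² = 0.00449;  (3·δr/r)² = (3×0.110)² = 0.109
δQ/Q = √(0.113) = 0.337
Q = 575, so δQ = 0.337 × 575 = 194.

575 ± 194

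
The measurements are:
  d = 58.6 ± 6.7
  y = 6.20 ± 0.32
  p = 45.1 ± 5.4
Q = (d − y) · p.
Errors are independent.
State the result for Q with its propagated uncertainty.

2360 ± 414

Let u = d − y = 52.4. δu = √(δd² + δy²) = √(44.9 + 0.102) = 6.71, so δu/u = 0.128.
Q is then a monomial in u, p:
δQ/Q = √((δu/u)² + (1·δp/p)²) = √(0.0164 + 0.0143) = 0.175
Q = 2360, so δQ = 0.175 × 2360 = 414.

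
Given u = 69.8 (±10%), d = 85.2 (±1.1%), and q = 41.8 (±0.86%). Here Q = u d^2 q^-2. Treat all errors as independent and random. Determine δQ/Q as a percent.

Relative error in a monomial: (δQ/Q)² = Σ (nᵢ · δxᵢ/xᵢ)².
  (1·δu/u)² = (1×0.100)² = 0.0100;  (2·δd/d)² = (2×0.0110)² = 0.000484;  (-2·δq/q)² = (-2×0.00860)² = 0.000296
δQ/Q = √(0.0108) = 0.104

10.4%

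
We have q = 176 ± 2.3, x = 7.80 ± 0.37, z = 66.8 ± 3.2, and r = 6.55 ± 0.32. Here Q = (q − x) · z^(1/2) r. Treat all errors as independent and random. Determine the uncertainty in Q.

506

Let u = q − x = 168. δu = √(δq² + δx²) = √(5.29 + 0.137) = 2.33, so δu/u = 0.0139.
Q is then a monomial in u, z, r:
δQ/Q = √((δu/u)² + (½·δz/z)² + (1·δr/r)²) = √(0.000192 + 0.000574 + 0.00239) = 0.0561
Q = 9000, so δQ = 0.0561 × 9000 = 506.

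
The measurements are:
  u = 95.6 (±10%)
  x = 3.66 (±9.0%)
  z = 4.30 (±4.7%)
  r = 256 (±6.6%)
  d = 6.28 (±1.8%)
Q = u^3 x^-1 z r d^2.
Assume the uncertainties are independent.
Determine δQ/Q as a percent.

32.6%

Products/powers → add relative errors in quadrature, weighted by exponent:
  (3·δu/u)² = (3×0.100)² = 0.0900;  (-1·δx/x)² = (-1×0.0900)² = 0.00810;  (1·δz/z)² = (1×0.0470)² = 0.00221;  (1·δr/r)² = (1×0.0660)² = 0.00436;  (2·δd/d)² = (2×0.0180)² = 0.00130
δQ/Q = √(0.106) = 0.326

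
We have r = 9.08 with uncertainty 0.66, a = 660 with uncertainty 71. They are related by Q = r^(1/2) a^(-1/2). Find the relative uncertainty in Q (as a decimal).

0.0649

Each factor contributes (exponent × relative error)² to (δQ/Q)²:
  (½·δr/r)² = (0.5×0.0727)² = 0.00132;  (−½·δa/a)² = (-0.5×0.108)² = 0.00289
δQ/Q = √(0.00421) = 0.0649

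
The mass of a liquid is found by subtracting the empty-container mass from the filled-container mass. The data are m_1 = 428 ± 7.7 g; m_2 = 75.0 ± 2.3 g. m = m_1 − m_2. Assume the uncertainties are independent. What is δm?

Each term contributes (cᵢ δxᵢ)² to (δm)²:
  (δm_1)² = 59.3;  (δm_2)² = 5.29
δm = √(64.6) = 8.04 g

8.04 g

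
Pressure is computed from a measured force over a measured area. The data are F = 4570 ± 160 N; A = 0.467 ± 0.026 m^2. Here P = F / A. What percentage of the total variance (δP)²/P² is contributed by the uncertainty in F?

(δP/P)² = (1·δF/F)² + (-1·δA/A)²
  F term: (1×0.0350)² = 0.00123
  A term: (-1×0.0557)² = 0.00310
Total = 0.00433. Share from F = 0.00123/0.00433 = 0.283.

28.3%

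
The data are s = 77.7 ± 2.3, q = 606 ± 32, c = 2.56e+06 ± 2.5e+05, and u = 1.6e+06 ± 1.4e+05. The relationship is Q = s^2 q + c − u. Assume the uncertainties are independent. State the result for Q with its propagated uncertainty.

(4.62 ± 0.408) × 10^6

Let p = s^2·q = 3.66e+06. δp/p = √((2·δs/s)² + (1·δq/q)²) = √(0.00350 + 0.00279) = 0.0793, so δp = 2.9e+05.
Q = p + c − u: δQ = √(δp² + δc² + δu²) = √(8.42e+10 + 6.25e+10 + 1.96e+10) = 4.08e+05
Q = 4.62e+06.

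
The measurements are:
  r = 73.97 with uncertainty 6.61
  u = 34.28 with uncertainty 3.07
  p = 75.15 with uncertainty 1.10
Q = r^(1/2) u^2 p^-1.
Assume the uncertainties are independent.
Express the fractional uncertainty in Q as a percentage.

Each factor contributes (exponent × relative error)² to (δQ/Q)²:
  (½·δr/r)² = (0.5×0.0894)² = 0.00200;  (2·δu/u)² = (2×0.0896)² = 0.0321;  (-1·δp/p)² = (-1×0.0146)² = 0.000214
δQ/Q = √(0.0343) = 0.185

18.5%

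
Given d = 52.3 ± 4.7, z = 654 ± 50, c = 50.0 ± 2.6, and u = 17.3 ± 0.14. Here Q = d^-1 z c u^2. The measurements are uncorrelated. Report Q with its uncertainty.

Q is a product of powers, so relative uncertainties combine in quadrature:
  (-1·δd/d)² = (-1×0.0899)² = 0.00808;  (1·δz/z)² = (1×0.0765)² = 0.00584;  (1·δc/c)² = (1×0.0520)² = 0.00270;  (2·δu/u)² = (2×0.00809)² = 0.000262
δQ/Q = √(0.0169) = 0.130
Q = 1.87e+05, so δQ = 0.130 × 1.87e+05 = 24300.

(1.87 ± 0.243) × 10^5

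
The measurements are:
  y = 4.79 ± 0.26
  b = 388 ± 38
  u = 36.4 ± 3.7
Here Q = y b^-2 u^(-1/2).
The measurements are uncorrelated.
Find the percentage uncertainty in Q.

21.0%

Relative error in a monomial: (δQ/Q)² = Σ (nᵢ · δxᵢ/xᵢ)².
  (1·δy/y)² = (1×0.0543)² = 0.00295;  (-2·δb/b)² = (-2×0.0979)² = 0.0384;  (−½·δu/u)² = (-0.5×0.102)² = 0.00258
δQ/Q = √(0.0439) = 0.210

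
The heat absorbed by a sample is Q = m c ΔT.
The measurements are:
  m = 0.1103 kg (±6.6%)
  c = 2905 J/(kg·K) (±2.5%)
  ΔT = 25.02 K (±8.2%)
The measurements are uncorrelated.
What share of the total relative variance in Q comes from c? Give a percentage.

(δQ/Q)² = (1·δm/m)² + (1·δc/c)² + (1·δΔT/ΔT)²
  m term: (1×0.0660)² = 0.00436
  c term: (1×0.0250)² = 0.000625
  ΔT term: (1×0.0820)² = 0.00672
Total = 0.0117. Share from c = 0.000625/0.0117 = 0.0534.

5.34%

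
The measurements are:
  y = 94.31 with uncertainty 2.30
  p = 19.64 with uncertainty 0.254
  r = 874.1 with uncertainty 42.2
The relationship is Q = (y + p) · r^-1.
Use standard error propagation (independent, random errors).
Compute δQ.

0.00683

Let u = y + p = 114.0. δu = √(δy² + δp²) = √(5.29 + 0.0645) = 2.31, so δu/u = 0.0203.
Q is then a monomial in u, r:
δQ/Q = √((δu/u)² + (-1·δr/r)²) = √(0.000412 + 0.00233) = 0.0524
Q = 0.1304, so δQ = 0.0524 × 0.1304 = 0.00683.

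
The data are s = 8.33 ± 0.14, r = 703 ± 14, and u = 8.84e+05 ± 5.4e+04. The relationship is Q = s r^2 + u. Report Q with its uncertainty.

(5.00 ± 0.186) × 10^6

Let p = s·r^2 = 4.12e+06. δp/p = √((1·δs/s)² + (2·δr/r)²) = √(0.000282 + 0.00159) = 0.0432, so δp = 1.78e+05.
Q = p + u: δQ = √(δp² + δu²) = √(3.17e+10 + 2.92e+09) = 1.86e+05
Q = 5e+06.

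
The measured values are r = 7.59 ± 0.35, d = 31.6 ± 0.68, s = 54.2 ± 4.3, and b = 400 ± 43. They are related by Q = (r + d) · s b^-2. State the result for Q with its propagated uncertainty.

0.0133 ± 0.00305

Let u = r + d = 39.2. δu = √(δr² + δd²) = √(0.122 + 0.462) = 0.765, so δu/u = 0.0195.
Q is then a monomial in u, s, b:
δQ/Q = √((δu/u)² + (1·δs/s)² + (-2·δb/b)²) = √(0.000381 + 0.00629 + 0.0462) = 0.230
Q = 0.0133, so δQ = 0.230 × 0.0133 = 0.00305.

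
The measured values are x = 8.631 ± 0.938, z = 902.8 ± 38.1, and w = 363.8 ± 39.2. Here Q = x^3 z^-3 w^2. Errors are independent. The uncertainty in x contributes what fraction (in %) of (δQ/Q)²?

(δQ/Q)² = (3·δx/x)² + (-3·δz/z)² + (2·δw/w)²
  x term: (3×0.109)² = 0.106
  z term: (-3×0.0422)² = 0.0160
  w term: (2×0.108)² = 0.0464
Total = 0.169. Share from x = 0.106/0.169 = 0.630.

63.0%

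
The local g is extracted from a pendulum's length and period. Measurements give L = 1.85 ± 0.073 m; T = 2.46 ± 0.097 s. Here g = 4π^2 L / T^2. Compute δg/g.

g is a product of powers, so relative uncertainties combine in quadrature:
  (1·δL/L)² = (1×0.0395)² = 0.00156;  (-2·δT/T)² = (-2×0.0394)² = 0.00622
δg/g = √(0.00778) = 0.0882

0.0882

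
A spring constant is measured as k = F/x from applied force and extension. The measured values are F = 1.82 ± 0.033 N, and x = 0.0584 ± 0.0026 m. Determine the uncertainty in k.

Each factor contributes (exponent × relative error)² to (δk/k)²:
  (1·δF/F)² = (1×0.0181)² = 0.000329;  (-1·δx/x)² = (-1×0.0445)² = 0.00198
δk/k = √(0.00231) = 0.0481
k = 31.2 N/m, so δk = 0.0481 × 31.2 = 1.50 N/m.

1.50 N/m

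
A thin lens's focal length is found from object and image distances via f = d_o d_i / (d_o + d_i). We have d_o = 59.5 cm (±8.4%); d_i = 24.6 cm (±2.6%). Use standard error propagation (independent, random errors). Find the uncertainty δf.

0.534 cm

∂f/∂d_o = (d_i/(d_o+d_i))² = 0.0856;  ∂f/∂d_i = (d_o/(d_o+d_i))² = 0.501
δf = √((∂f/∂d_o · δd_o)² + (∂f/∂d_i · δd_i)²) = √(0.183 + 0.102) = 0.534 cm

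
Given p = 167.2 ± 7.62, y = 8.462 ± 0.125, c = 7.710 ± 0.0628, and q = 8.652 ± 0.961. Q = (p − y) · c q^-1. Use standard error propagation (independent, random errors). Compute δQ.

17.2

Let u = p − y = 158.7. δu = √(δp² + δy²) = √(58.1 + 0.0156) = 7.62, so δu/u = 0.0480.
Q is then a monomial in u, c, q:
δQ/Q = √((δu/u)² + (1·δc/c)² + (-1·δq/q)²) = √(0.00230 + 6.63e-05 + 0.0123) = 0.121
Q = 141.5, so δQ = 0.121 × 141.5 = 17.2.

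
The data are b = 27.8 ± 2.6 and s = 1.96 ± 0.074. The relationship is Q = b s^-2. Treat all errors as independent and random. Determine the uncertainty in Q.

Each factor contributes (exponent × relative error)² to (δQ/Q)²:
  (1·δb/b)² = (1×0.0935)² = 0.00875;  (-2·δs/s)² = (-2×0.0378)² = 0.00570
δQ/Q = √(0.0144) = 0.120
Q = 7.24, so δQ = 0.120 × 7.24 = 0.870.

0.870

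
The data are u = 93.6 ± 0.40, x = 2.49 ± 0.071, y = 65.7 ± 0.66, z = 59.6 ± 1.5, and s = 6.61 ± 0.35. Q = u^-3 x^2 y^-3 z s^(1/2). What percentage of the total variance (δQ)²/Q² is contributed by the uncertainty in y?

16.0%

(δQ/Q)² = (-3·δu/u)² + (2·δx/x)² + (-3·δy/y)² + (1·δz/z)² + (½·δs/s)²
  u term: (-3×0.00427)² = 0.000164
  x term: (2×0.0285)² = 0.00325
  y term: (-3×0.0100)² = 0.000908
  z term: (1×0.0252)² = 0.000633
  s term: (0.5×0.0530)² = 0.000701
Total = 0.00566. Share from y = 0.000908/0.00566 = 0.160.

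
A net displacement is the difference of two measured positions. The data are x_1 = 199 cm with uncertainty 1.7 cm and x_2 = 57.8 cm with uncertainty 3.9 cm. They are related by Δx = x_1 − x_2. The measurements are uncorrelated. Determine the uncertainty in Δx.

4.25 cm

Absolute uncertainties add in quadrature for a linear combination:
  (δx_1)² = 2.89;  (δx_2)² = 15.2
δΔx = √(18.1) = 4.25 cm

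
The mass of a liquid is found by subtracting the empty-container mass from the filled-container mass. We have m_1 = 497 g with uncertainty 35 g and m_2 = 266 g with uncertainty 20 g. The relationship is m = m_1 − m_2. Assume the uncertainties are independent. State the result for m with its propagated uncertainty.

Each term contributes (cᵢ δxᵢ)² to (δm)²:
  (δm_1)² = 1220;  (δm_2)² = 400
δm = √(1620) = 40.3 g
m = 231 g.

231 ± 40.3 g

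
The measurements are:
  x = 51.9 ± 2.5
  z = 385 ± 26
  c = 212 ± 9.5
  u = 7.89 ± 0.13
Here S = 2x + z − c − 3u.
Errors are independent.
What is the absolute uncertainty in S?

Absolute uncertainties add in quadrature for a linear combination:
  (2·δx)² = 25.0;  (δz)² = 676;  (δc)² = 90.2;  (3·δu)² = 0.152
δS = √(791) = 28.1

28.1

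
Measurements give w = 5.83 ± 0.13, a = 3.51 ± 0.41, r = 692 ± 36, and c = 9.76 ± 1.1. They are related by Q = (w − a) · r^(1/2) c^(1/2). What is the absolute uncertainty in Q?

Let u = w − a = 2.32. δu = √(δw² + δa²) = √(0.0169 + 0.168) = 0.430, so δu/u = 0.185.
Q is then a monomial in u, r, c:
δQ/Q = √((δu/u)² + (½·δr/r)² + (½·δc/c)²) = √(0.0344 + 0.000677 + 0.00318) = 0.196
Q = 191, so δQ = 0.196 × 191 = 37.3.

37.3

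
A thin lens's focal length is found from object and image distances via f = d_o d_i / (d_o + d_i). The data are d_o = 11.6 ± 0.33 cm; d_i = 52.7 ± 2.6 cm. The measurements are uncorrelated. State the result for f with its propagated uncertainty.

∂f/∂d_o = (d_i/(d_o+d_i))² = 0.672;  ∂f/∂d_i = (d_o/(d_o+d_i))² = 0.0325
δf = √((∂f/∂d_o · δd_o)² + (∂f/∂d_i · δd_i)²) = √(0.0491 + 0.00716) = 0.237 cm
f = 9.51 cm.

9.51 ± 0.237 cm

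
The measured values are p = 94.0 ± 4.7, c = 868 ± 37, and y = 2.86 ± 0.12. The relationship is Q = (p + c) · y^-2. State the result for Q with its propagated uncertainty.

118 ± 10.9

Let u = p + c = 962. δu = √(δp² + δc²) = √(22.1 + 1370) = 37.3, so δu/u = 0.0388.
Q is then a monomial in u, y:
δQ/Q = √((δu/u)² + (-2·δy/y)²) = √(0.00150 + 0.00704) = 0.0924
Q = 118, so δQ = 0.0924 × 118 = 10.9.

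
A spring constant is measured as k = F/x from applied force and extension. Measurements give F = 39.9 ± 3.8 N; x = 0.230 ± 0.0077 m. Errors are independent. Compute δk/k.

For a monomial k ∝ F, x^-1, fractional errors add in quadrature:
  (1·δF/F)² = (1×0.0952)² = 0.00907;  (-1·δx/x)² = (-1×0.0335)² = 0.00112
δk/k = √(0.0102) = 0.101

0.101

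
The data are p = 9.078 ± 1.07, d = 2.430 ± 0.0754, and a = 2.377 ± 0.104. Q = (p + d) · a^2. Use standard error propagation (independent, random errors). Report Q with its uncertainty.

Let u = p + d = 11.51. δu = √(δp² + δd²) = √(1.14 + 0.00569) = 1.07, so δu/u = 0.0932.
Q is then a monomial in u, a:
δQ/Q = √((δu/u)² + (2·δa/a)²) = √(0.00869 + 0.00766) = 0.128
Q = 65.02, so δQ = 0.128 × 65.02 = 8.31.

65.02 ± 8.31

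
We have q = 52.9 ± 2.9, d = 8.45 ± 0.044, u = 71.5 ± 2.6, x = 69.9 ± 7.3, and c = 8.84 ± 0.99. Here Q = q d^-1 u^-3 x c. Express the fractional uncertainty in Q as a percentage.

19.6%

Relative error in a monomial: (δQ/Q)² = Σ (nᵢ · δxᵢ/xᵢ)².
  (1·δq/q)² = (1×0.0548)² = 0.00301;  (-1·δd/d)² = (-1×0.00521)² = 2.71e-05;  (-3·δu/u)² = (-3×0.0364)² = 0.0119;  (1·δx/x)² = (1×0.104)² = 0.0109;  (1·δc/c)² = (1×0.112)² = 0.0125
δQ/Q = √(0.0384) = 0.196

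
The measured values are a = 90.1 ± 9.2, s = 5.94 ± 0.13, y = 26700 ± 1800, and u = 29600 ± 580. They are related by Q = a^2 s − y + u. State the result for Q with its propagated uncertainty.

51100 ± 10100

Let p = a^2·s = 48200. δp/p = √((2·δa/a)² + (1·δs/s)²) = √(0.0417 + 0.000479) = 0.205, so δp = 9900.
Q = p − y + u: δQ = √(δp² + δy² + δu²) = √(9.81e+07 + 3.24e+06 + 3.36e+05) = 10100
Q = 51100.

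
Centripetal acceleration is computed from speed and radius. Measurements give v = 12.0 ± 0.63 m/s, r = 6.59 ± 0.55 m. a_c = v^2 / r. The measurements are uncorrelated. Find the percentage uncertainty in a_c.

13.4%

a_c is a product of powers, so relative uncertainties combine in quadrature:
  (2·δv/v)² = (2×0.0525)² = 0.0110;  (-1·δr/r)² = (-1×0.0835)² = 0.00697
δa_c/a_c = √(0.0180) = 0.134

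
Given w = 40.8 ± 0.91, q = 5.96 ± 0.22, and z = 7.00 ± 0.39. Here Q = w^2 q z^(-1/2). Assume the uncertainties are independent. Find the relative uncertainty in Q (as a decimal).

Relative error in a monomial: (δQ/Q)² = Σ (nᵢ · δxᵢ/xᵢ)².
  (2·δw/w)² = (2×0.0223)² = 0.00199;  (1·δq/q)² = (1×0.0369)² = 0.00136;  (−½·δz/z)² = (-0.5×0.0557)² = 0.000776
δQ/Q = √(0.00413) = 0.0643

0.0643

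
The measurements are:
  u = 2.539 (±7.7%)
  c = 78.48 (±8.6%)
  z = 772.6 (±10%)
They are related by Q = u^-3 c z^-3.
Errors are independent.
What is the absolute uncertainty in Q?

4.04e-09

Each factor contributes (exponent × relative error)² to (δQ/Q)²:
  (-3·δu/u)² = (-3×0.0770)² = 0.0534;  (1·δc/c)² = (1×0.0860)² = 0.00740;  (-3·δz/z)² = (-3×0.100)² = 0.0900
δQ/Q = √(0.151) = 0.388
Q = 1.04e-08, so δQ = 0.388 × 1.04e-08 = 4.04e-09.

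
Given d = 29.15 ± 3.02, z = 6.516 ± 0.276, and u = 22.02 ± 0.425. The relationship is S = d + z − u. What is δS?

3.06

Each term contributes (cᵢ δxᵢ)² to (δS)²:
  (δd)² = 9.12;  (δz)² = 0.0762;  (δu)² = 0.181
δS = √(9.38) = 3.06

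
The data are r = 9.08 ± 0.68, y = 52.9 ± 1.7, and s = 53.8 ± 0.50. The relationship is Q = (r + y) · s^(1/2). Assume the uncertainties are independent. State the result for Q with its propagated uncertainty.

Let u = r + y = 62.0. δu = √(δr² + δy²) = √(0.462 + 2.89) = 1.83, so δu/u = 0.0295.
Q is then a monomial in u, s:
δQ/Q = √((δu/u)² + (½·δs/s)²) = √(0.000873 + 2.16e-05) = 0.0299
Q = 455, so δQ = 0.0299 × 455 = 13.6.

455 ± 13.6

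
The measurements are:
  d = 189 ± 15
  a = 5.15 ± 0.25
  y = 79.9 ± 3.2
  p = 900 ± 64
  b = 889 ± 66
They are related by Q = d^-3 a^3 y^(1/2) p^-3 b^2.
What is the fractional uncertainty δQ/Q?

Relative error in a monomial: (δQ/Q)² = Σ (nᵢ · δxᵢ/xᵢ)².
  (-3·δd/d)² = (-3×0.0794)² = 0.0567;  (3·δa/a)² = (3×0.0485)² = 0.0212;  (½·δy/y)² = (0.5×0.0401)² = 0.000401;  (-3·δp/p)² = (-3×0.0711)² = 0.0455;  (2·δb/b)² = (2×0.0742)² = 0.0220
δQ/Q = √(0.146) = 0.382

0.382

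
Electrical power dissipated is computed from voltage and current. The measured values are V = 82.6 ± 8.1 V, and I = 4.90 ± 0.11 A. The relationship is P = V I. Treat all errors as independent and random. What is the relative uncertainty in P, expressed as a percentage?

10.1%

For a monomial P ∝ V, I, fractional errors add in quadrature:
  (1·δV/V)² = (1×0.0981)² = 0.00962;  (1·δI/I)² = (1×0.0224)² = 0.000504
δP/P = √(0.0101) = 0.101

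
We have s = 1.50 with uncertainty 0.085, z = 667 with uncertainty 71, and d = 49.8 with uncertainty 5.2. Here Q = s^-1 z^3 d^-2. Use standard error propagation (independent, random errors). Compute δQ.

For a monomial Q ∝ s^-1, z^3, d^-2, fractional errors add in quadrature:
  (-1·δs/s)² = (-1×0.0567)² = 0.00321;  (3·δz/z)² = (3×0.106)² = 0.102;  (-2·δd/d)² = (-2×0.104)² = 0.0436
δQ/Q = √(0.149) = 0.386
Q = 79800, so δQ = 0.386 × 79800 = 30800.

30800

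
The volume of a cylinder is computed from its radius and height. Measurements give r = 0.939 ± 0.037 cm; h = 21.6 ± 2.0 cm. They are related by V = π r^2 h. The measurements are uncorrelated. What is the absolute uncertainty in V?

7.27 cm^3

Products/powers → add relative errors in quadrature, weighted by exponent:
  (2·δr/r)² = (2×0.0394)² = 0.00621;  (1·δh/h)² = (1×0.0926)² = 0.00857
δV/V = √(0.0148) = 0.122
V = 59.8 cm^3, so δV = 0.122 × 59.8 = 7.27 cm^3.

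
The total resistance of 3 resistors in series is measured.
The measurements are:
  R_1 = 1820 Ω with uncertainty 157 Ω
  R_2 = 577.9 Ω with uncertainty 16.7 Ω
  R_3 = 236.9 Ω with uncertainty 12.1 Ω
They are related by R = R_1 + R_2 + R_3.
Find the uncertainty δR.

158 Ω

Each term contributes (cᵢ δxᵢ)² to (δR)²:
  (δR_1)² = 24600;  (δR_2)² = 279;  (δR_3)² = 146
δR = √(25100) = 158 Ω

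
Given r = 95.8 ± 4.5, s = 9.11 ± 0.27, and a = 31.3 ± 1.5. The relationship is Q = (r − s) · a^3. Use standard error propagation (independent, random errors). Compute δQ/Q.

0.153

Let u = r − s = 86.7. δu = √(δr² + δs²) = √(20.2 + 0.0729) = 4.51, so δu/u = 0.0520.
Q is then a monomial in u, a:
δQ/Q = √((δu/u)² + (3·δa/a)²) = √(0.00270 + 0.0207) = 0.153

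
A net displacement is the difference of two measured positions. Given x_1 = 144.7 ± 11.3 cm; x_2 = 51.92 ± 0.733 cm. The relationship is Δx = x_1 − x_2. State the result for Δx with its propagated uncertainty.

92.78 ± 11.3 cm

Sums and differences: (δΔx)² = Σ (cᵢ δxᵢ)².
  (δx_1)² = 128;  (δx_2)² = 0.537
δΔx = √(128) = 11.3 cm
Δx = 92.78 cm.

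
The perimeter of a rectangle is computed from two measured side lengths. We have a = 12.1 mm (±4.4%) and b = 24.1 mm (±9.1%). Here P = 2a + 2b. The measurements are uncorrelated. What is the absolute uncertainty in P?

Sums and differences: (δP)² = Σ (cᵢ δxᵢ)².
  (2·δa)² = 1.13;  (2·δb)² = 19.2
δP = √(20.4) = 4.51 mm

4.51 mm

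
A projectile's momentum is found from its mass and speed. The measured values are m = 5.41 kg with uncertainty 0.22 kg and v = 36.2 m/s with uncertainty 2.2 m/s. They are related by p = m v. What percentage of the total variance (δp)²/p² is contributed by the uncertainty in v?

69.1%

(δp/p)² = (1·δm/m)² + (1·δv/v)²
  m term: (1×0.0407)² = 0.00165
  v term: (1×0.0608)² = 0.00369
Total = 0.00535. Share from v = 0.00369/0.00535 = 0.691.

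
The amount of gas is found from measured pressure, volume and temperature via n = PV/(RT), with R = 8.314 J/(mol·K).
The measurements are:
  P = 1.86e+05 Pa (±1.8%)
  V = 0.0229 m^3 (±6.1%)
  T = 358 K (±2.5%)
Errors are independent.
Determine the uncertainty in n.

n is a product of powers, so relative uncertainties combine in quadrature:
  (1·δP/P)² = (1×0.0180)² = 0.000324;  (1·δV/V)² = (1×0.0610)² = 0.00372;  (-1·δT/T)² = (-1×0.0250)² = 0.000625
δn/n = √(0.00467) = 0.0683
n = 1.43 mol, so δn = 0.0683 × 1.43 = 0.0978 mol.

0.0978 mol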